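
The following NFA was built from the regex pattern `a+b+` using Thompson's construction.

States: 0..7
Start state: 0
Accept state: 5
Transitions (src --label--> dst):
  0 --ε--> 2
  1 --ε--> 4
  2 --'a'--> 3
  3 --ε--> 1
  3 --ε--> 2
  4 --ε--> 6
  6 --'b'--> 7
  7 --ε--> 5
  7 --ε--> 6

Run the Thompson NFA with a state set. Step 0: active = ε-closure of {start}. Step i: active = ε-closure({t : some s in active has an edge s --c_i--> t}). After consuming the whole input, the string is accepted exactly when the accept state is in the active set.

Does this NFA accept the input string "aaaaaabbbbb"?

S₀ = ε-closure({0}) = {0,2}
'a' @ 1: {1,2,3,4,6}
'a' @ 2: {1,2,3,4,6}
'a' @ 3: {1,2,3,4,6}
'a' @ 4: {1,2,3,4,6}
'a' @ 5: {1,2,3,4,6}
'a' @ 6: {1,2,3,4,6}
'b' @ 7: {5,6,7}  [accepting]
'b' @ 8: {5,6,7}  [accepting]
'b' @ 9: {5,6,7}  [accepting]
'b' @ 10: {5,6,7}  [accepting]
'b' @ 11: {5,6,7}  [accepting]
end set {5,6,7} — state 5 in

Answer: ACCEPT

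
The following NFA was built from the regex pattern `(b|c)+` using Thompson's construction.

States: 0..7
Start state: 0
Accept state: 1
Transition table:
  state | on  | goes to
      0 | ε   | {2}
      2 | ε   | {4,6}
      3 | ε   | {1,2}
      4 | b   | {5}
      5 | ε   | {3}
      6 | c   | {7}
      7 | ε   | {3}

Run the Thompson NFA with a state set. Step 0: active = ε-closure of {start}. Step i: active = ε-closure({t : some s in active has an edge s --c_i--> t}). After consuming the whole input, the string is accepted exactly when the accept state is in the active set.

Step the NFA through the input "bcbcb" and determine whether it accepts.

Answer: ACCEPT

Steps:
initial (ε-close {0}): {0,2,4,6}
'b' @ 1: {1,2,3,4,5,6}  (accept∈set)
'c' @ 2: {1,2,3,4,6,7}  (accept∈set)
'b' @ 3: {1,2,3,4,5,6}  (accept∈set)
'c' @ 4: {1,2,3,4,6,7}  (accept∈set)
'b' @ 5: {1,2,3,4,5,6}  (accept∈set)
end set {1,2,3,4,5,6} — state 1 in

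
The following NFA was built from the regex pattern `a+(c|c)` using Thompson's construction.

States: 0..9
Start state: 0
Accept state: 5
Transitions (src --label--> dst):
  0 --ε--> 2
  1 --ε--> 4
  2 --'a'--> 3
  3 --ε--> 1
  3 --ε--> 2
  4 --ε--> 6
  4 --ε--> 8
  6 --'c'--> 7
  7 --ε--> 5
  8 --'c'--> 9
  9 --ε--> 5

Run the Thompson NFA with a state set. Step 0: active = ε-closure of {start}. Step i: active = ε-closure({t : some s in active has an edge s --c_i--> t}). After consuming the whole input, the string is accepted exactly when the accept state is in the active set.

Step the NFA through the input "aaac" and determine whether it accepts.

start: ε-closure({0}) = {0,2}
'a' @ 1: {1,2,3,4,6,8}
'a' @ 2: {1,2,3,4,6,8}
'a' @ 3: {1,2,3,4,6,8}
'c' @ 4: {5,7,9}  (accept∈set)
after full input: {5,7,9}  (accept=5 in)

Answer: ACCEPT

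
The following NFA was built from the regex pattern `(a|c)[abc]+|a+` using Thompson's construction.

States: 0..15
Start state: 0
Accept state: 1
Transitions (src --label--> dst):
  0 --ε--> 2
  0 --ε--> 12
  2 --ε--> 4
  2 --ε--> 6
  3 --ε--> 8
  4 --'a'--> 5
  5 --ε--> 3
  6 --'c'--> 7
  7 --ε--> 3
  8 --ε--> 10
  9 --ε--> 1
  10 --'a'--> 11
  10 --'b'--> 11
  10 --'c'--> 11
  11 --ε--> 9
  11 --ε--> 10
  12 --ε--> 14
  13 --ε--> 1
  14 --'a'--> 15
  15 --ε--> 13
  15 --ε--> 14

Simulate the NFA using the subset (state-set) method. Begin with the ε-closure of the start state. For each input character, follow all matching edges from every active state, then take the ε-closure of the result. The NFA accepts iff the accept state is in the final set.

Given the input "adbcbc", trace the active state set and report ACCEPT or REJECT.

Answer: REJECT

Trace:
start: ε-closure({0}) = {0,2,4,6,12,14}
'a' @ 1: {1,3,5,8,10,13,14,15}  [accepting]
'd' @ 2: {}  — dead — no transitions
rest 'bcbc' ignored (set empty)
after full input: {}  (accept=1 not in)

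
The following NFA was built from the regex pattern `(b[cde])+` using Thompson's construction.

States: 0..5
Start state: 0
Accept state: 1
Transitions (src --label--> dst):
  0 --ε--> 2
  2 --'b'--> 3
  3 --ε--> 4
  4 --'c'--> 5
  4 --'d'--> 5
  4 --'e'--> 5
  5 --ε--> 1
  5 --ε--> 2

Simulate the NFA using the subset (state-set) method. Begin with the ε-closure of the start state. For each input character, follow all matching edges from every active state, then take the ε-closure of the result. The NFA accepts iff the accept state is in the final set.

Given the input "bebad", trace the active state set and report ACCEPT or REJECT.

initial (ε-close {0}): {0,2}
'b' @ 1: {3,4}
'e' @ 2: {1,2,5}  (accept∈set)
'b' @ 3: {3,4}
'a' @ 4: {}  — dead — no transitions
rest 'd' ignored (set empty)
after full input: {}  (accept=1 not in)

Answer: REJECT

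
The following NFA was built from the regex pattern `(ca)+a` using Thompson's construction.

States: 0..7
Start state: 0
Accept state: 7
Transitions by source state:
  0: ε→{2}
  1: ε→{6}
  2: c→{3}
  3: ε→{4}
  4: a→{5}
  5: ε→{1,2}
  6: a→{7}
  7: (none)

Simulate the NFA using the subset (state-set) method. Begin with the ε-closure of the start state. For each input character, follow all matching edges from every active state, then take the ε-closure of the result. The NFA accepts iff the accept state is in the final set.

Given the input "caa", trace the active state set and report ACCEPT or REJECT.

Answer: ACCEPT

Steps:
start: ε-closure({0}) = {0,2}
'c' @ 1: {3,4}
'a' @ 2: {1,2,5,6}
'a' @ 3: {7}  ✓accept
end set {7} — state 7 in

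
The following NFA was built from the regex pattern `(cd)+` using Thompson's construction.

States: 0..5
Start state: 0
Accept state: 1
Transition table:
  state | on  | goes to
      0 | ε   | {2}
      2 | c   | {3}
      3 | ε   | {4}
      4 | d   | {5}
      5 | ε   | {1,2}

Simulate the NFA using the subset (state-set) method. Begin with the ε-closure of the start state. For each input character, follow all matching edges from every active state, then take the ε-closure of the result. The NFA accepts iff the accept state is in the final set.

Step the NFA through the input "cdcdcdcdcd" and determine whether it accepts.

S₀ = ε-closure({0}) = {0,2}
'c' @ 1: {3,4}
'd' @ 2: {1,2,5}  (accept∈set)
'c' @ 3: {3,4}
'd' @ 4: {1,2,5}  (accept∈set)
'c' @ 5: {3,4}
'd' @ 6: {1,2,5}  (accept∈set)
'c' @ 7: {3,4}
'd' @ 8: {1,2,5}  (accept∈set)
'c' @ 9: {3,4}
'd' @ 10: {1,2,5}  (accept∈set)
after full input: {1,2,5}  (accept=1 in)

Answer: ACCEPT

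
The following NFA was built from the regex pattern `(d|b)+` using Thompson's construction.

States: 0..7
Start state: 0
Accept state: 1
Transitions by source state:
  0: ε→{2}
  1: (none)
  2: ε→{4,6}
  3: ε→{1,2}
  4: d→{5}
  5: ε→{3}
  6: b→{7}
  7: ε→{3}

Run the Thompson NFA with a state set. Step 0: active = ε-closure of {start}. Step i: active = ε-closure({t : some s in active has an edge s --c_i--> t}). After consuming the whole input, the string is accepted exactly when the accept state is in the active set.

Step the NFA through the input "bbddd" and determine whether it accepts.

Answer: ACCEPT

Steps:
S₀ = ε-closure({0}) = {0,2,4,6}
'b' @ 1: {1,2,3,4,6,7}  (accept∈set)
'b' @ 2: {1,2,3,4,6,7}  (accept∈set)
'd' @ 3: {1,2,3,4,5,6}  (accept∈set)
'd' @ 4: {1,2,3,4,5,6}  (accept∈set)
'd' @ 5: {1,2,3,4,5,6}  (accept∈set)
after full input: {1,2,3,4,5,6}  (accept=1 in)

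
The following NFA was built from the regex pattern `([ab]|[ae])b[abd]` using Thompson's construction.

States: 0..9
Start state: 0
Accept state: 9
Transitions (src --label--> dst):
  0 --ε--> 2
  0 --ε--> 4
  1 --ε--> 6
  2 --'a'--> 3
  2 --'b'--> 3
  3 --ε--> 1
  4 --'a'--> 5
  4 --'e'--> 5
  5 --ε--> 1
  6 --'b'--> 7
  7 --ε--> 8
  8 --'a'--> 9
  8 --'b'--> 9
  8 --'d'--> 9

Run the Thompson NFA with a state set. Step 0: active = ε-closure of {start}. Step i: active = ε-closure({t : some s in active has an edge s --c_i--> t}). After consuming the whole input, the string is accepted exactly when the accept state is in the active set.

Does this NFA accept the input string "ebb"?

S₀ = ε-closure({0}) = {0,2,4}
'e' @ 1: {1,5,6}
'b' @ 2: {7,8}
'b' @ 3: {9}  [accepting]
end set {9} — state 9 in

Answer: ACCEPT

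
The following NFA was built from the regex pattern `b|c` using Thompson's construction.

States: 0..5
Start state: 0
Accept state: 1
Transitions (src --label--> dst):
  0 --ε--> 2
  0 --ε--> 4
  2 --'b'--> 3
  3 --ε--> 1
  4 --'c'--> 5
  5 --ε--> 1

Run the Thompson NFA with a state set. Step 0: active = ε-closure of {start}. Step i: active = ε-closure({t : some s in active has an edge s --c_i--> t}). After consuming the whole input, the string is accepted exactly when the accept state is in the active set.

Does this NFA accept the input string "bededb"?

S₀ = ε-closure({0}) = {0,2,4}
'b' @ 1: {1,3}  ✓accept
'e' @ 2: {}  — dead — no transitions
rest 'dedb' ignored (set empty)
end set {} — state 1 not in

Answer: REJECT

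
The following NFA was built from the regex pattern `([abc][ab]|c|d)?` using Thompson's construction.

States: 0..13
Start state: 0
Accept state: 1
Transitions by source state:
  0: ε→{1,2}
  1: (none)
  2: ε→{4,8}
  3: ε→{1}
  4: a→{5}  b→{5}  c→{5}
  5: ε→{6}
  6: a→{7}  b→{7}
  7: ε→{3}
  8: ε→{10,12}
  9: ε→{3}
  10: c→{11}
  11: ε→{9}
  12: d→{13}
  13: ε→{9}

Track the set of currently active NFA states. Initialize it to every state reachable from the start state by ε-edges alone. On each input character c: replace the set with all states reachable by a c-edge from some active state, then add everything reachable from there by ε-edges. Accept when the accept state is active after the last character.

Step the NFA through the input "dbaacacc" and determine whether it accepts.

S₀ = ε-closure({0}) = {0,1,2,4,8,10,12}
'd' @ 1: {1,3,9,13}  (accept∈set)
'b' @ 2: {}  — dead — no transitions
rest 'aacacc' ignored (set empty)
final: {}; accept 1 not in set

Answer: REJECT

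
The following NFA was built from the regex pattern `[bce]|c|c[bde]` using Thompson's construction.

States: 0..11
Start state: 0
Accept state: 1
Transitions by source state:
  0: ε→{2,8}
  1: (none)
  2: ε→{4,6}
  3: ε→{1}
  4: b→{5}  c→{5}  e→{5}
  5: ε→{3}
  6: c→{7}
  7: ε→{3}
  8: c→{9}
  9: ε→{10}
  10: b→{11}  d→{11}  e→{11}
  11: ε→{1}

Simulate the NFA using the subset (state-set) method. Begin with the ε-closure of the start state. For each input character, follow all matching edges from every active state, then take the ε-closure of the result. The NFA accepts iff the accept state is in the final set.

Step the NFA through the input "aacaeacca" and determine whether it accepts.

initial (ε-close {0}): {0,2,4,6,8}
'a' @ 1: {}  — no active states
rest 'acaeacca' ignored (set empty)
end set {} — state 1 not in

Answer: REJECT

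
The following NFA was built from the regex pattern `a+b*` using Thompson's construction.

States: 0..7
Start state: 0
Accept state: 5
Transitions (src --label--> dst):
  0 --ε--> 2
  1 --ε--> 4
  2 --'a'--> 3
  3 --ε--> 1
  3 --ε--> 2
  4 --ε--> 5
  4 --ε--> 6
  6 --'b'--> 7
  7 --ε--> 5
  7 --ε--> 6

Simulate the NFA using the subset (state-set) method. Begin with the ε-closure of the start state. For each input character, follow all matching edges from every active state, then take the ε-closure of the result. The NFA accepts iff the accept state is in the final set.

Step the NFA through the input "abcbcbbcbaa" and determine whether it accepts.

initial (ε-close {0}): {0,2}
'a' @ 1: {1,2,3,4,5,6}  ✓accept
'b' @ 2: {5,6,7}  ✓accept
'c' @ 3: {}  — state set empty
rest 'bcbbcbaa' ignored (set empty)
end set {} — state 5 not in

Answer: REJECT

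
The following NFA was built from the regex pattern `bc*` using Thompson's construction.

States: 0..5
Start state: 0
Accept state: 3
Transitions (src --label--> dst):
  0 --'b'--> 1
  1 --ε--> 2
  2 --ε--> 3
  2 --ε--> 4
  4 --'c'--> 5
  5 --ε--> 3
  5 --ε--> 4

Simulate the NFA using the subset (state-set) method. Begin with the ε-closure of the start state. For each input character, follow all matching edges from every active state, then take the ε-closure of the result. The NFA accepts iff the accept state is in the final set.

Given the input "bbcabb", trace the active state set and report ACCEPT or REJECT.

Answer: REJECT

Derivation:
start: ε-closure({0}) = {0}
'b' @ 1: {1,2,3,4}  ✓accept
'b' @ 2: {}  — state set empty
rest 'cabb' ignored (set empty)
final: {}; accept 3 not in set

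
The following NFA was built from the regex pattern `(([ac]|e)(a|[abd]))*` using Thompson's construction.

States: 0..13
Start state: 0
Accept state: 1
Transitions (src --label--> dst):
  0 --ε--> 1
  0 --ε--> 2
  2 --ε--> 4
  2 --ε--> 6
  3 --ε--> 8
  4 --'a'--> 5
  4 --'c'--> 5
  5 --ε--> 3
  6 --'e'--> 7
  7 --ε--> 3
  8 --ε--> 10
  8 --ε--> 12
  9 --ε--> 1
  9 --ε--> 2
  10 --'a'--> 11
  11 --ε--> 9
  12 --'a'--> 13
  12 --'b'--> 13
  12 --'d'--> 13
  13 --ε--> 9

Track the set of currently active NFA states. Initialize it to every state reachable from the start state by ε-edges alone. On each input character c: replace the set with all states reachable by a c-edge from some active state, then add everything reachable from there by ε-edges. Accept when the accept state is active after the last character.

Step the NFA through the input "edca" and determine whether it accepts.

Answer: ACCEPT

Derivation:
start: ε-closure({0}) = {0,1,2,4,6}
'e' @ 1: {3,7,8,10,12}
'd' @ 2: {1,2,4,6,9,13}  ✓accept
'c' @ 3: {3,5,8,10,12}
'a' @ 4: {1,2,4,6,9,11,13}  ✓accept
end set {1,2,4,6,9,11,13} — state 1 in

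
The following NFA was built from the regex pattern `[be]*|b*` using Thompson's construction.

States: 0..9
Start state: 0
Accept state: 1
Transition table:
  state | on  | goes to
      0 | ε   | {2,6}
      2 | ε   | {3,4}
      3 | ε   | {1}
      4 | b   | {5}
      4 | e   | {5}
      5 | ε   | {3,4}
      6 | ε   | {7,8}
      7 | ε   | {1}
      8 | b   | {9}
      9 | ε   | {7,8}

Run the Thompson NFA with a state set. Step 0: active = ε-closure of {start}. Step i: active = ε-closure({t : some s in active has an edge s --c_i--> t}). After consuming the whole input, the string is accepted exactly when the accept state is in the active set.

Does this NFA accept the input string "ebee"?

S₀ = ε-closure({0}) = {0,1,2,3,4,6,7,8}
'e' @ 1: {1,3,4,5}  [accepting]
'b' @ 2: {1,3,4,5}  [accepting]
'e' @ 3: {1,3,4,5}  [accepting]
'e' @ 4: {1,3,4,5}  [accepting]
after full input: {1,3,4,5}  (accept=1 in)

Answer: ACCEPT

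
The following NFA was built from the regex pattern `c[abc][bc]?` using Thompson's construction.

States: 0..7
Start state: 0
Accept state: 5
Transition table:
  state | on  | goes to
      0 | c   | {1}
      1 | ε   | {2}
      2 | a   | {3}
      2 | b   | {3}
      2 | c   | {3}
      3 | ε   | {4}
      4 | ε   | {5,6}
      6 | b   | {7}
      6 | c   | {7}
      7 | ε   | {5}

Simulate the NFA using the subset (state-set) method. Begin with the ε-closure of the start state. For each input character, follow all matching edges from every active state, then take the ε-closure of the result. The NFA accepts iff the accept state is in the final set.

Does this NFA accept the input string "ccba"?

initial (ε-close {0}): {0}
'c' @ 1: {1,2}
'c' @ 2: {3,4,5,6}  (accept∈set)
'b' @ 3: {5,7}  (accept∈set)
'a' @ 4: {}  — no active states
final: {}; accept 5 not in set

Answer: REJECT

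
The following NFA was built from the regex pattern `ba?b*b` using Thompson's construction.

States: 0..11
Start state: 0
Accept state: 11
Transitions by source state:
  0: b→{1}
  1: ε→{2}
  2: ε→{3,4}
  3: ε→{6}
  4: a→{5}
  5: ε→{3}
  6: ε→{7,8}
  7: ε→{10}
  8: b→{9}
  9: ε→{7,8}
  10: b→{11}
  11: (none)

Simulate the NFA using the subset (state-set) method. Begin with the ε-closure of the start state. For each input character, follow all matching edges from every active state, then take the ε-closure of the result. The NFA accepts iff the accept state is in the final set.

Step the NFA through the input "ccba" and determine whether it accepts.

start: ε-closure({0}) = {0}
'c' @ 1: {}  — no active states
rest 'cba' ignored (set empty)
end set {} — state 11 not in

Answer: REJECT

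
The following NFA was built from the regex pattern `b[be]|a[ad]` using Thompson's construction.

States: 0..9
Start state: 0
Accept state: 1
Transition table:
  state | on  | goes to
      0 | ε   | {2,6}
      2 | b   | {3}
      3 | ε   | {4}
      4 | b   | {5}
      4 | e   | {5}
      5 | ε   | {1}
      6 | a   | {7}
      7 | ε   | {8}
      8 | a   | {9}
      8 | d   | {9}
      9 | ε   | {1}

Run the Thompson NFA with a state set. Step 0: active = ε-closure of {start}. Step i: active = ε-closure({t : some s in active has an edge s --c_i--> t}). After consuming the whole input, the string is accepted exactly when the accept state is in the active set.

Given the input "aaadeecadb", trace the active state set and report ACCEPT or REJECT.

start: ε-closure({0}) = {0,2,6}
'a' @ 1: {7,8}
'a' @ 2: {1,9}  ✓accept
'a' @ 3: {}  — state set empty
rest 'deecadb' ignored (set empty)
end set {} — state 1 not in

Answer: REJECT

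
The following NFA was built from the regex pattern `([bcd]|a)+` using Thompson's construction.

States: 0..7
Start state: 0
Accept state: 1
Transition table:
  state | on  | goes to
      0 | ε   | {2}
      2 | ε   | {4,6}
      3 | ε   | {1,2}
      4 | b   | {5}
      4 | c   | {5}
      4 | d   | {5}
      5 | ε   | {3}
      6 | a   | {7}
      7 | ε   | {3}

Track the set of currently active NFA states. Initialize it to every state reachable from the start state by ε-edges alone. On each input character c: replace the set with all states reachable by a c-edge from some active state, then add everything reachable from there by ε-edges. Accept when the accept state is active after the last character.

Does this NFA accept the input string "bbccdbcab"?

S₀ = ε-closure({0}) = {0,2,4,6}
'b' @ 1: {1,2,3,4,5,6}  ✓accept
'b' @ 2: {1,2,3,4,5,6}  ✓accept
'c' @ 3: {1,2,3,4,5,6}  ✓accept
'c' @ 4: {1,2,3,4,5,6}  ✓accept
'd' @ 5: {1,2,3,4,5,6}  ✓accept
'b' @ 6: {1,2,3,4,5,6}  ✓accept
'c' @ 7: {1,2,3,4,5,6}  ✓accept
'a' @ 8: {1,2,3,4,6,7}  ✓accept
'b' @ 9: {1,2,3,4,5,6}  ✓accept
after full input: {1,2,3,4,5,6}  (accept=1 in)

Answer: ACCEPT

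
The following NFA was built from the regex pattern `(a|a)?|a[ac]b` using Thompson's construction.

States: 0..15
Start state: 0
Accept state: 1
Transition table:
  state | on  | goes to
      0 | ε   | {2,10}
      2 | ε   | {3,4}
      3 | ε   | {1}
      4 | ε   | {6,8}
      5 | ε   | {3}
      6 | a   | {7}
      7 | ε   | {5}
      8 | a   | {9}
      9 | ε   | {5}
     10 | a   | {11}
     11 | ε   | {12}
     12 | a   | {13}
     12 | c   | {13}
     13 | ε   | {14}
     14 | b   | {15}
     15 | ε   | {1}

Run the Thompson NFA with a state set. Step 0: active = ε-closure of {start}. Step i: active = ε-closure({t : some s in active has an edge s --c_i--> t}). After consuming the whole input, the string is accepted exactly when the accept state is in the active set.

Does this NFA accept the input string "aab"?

start: ε-closure({0}) = {0,1,2,3,4,6,8,10}
'a' @ 1: {1,3,5,7,9,11,12}  [accepting]
'a' @ 2: {13,14}
'b' @ 3: {1,15}  [accepting]
end set {1,15} — state 1 in

Answer: ACCEPT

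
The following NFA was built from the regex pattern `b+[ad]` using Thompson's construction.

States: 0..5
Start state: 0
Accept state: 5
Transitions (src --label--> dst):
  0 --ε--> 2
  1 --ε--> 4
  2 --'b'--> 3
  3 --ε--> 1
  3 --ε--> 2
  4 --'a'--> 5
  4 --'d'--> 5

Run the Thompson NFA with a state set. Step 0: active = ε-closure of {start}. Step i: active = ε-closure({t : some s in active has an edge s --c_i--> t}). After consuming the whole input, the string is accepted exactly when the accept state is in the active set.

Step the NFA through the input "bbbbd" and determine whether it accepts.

Answer: ACCEPT

Steps:
S₀ = ε-closure({0}) = {0,2}
'b' @ 1: {1,2,3,4}
'b' @ 2: {1,2,3,4}
'b' @ 3: {1,2,3,4}
'b' @ 4: {1,2,3,4}
'd' @ 5: {5}  (accept∈set)
end set {5} — state 5 in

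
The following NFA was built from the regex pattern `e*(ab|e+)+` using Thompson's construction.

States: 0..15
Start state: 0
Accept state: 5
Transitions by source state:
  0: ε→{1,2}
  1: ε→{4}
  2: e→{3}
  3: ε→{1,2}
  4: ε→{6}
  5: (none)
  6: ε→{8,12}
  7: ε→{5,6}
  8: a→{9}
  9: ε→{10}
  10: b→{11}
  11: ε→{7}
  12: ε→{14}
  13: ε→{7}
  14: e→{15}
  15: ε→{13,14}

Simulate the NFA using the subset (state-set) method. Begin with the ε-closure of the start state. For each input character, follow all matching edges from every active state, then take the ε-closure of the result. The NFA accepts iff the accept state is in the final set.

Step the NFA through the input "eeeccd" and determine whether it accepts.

Answer: REJECT

Steps:
start: ε-closure({0}) = {0,1,2,4,6,8,12,14}
'e' @ 1: {1,2,3,4,5,6,7,8,12,13,14,15}  ✓accept
'e' @ 2: {1,2,3,4,5,6,7,8,12,13,14,15}  ✓accept
'e' @ 3: {1,2,3,4,5,6,7,8,12,13,14,15}  ✓accept
'c' @ 4: {}  — dead — no transitions
rest 'cd' ignored (set empty)
end set {} — state 5 not in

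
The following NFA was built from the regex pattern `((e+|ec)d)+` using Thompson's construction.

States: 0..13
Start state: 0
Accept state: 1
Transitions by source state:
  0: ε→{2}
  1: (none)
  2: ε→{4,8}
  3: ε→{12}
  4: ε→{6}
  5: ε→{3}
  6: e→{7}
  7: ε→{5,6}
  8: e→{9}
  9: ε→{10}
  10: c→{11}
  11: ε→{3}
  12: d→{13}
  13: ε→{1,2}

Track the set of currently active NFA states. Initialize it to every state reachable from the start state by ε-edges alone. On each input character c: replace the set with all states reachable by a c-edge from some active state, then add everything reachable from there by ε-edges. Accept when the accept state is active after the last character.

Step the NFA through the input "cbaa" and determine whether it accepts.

initial (ε-close {0}): {0,2,4,6,8}
'c' @ 1: {}  — no active states
rest 'baa' ignored (set empty)
end set {} — state 1 not in

Answer: REJECT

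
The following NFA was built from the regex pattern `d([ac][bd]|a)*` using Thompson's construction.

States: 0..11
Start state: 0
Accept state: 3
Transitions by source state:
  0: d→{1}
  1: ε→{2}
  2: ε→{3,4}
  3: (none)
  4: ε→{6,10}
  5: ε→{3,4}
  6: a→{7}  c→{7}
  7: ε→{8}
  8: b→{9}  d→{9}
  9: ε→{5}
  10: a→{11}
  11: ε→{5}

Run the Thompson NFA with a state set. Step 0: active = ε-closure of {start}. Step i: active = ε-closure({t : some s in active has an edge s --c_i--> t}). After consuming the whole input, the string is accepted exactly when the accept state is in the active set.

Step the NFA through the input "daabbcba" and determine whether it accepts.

Answer: REJECT

Steps:
initial (ε-close {0}): {0}
'd' @ 1: {1,2,3,4,6,10}  (accept∈set)
'a' @ 2: {3,4,5,6,7,8,10,11}  (accept∈set)
'a' @ 3: {3,4,5,6,7,8,10,11}  (accept∈set)
'b' @ 4: {3,4,5,6,9,10}  (accept∈set)
'b' @ 5: {}  — no active states
rest 'cba' ignored (set empty)
end set {} — state 3 not in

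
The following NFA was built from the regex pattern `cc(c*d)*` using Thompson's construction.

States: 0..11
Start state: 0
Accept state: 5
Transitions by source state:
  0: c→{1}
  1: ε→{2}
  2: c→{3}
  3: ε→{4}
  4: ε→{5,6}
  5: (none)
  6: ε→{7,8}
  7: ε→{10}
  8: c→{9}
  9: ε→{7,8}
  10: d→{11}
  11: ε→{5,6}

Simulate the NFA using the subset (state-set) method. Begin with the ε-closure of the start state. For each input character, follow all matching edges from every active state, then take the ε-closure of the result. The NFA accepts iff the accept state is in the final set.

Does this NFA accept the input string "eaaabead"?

Answer: REJECT

Trace:
initial (ε-close {0}): {0}
'e' @ 1: {}  — no active states
rest 'aaabead' ignored (set empty)
after full input: {}  (accept=5 not in)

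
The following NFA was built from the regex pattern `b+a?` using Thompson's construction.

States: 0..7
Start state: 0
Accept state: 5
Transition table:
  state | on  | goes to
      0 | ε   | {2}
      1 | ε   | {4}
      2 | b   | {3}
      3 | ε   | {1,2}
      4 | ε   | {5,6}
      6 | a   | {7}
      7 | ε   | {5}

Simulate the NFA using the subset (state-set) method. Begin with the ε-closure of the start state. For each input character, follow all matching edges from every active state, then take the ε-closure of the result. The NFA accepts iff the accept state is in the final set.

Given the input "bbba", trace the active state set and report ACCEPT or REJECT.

S₀ = ε-closure({0}) = {0,2}
'b' @ 1: {1,2,3,4,5,6}  [accepting]
'b' @ 2: {1,2,3,4,5,6}  [accepting]
'b' @ 3: {1,2,3,4,5,6}  [accepting]
'a' @ 4: {5,7}  [accepting]
final: {5,7}; accept 5 in set

Answer: ACCEPT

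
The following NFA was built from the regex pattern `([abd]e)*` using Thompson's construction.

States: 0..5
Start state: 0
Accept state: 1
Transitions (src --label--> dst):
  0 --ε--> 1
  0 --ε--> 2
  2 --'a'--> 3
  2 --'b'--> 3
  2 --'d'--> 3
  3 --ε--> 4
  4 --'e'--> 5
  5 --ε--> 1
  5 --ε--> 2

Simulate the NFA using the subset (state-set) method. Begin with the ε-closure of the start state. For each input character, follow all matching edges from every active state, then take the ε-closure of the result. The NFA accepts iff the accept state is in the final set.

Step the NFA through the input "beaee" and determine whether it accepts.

Answer: REJECT

Steps:
initial (ε-close {0}): {0,1,2}
'b' @ 1: {3,4}
'e' @ 2: {1,2,5}  ✓accept
'a' @ 3: {3,4}
'e' @ 4: {1,2,5}  ✓accept
'e' @ 5: {}  — dead — no transitions
after full input: {}  (accept=1 not in)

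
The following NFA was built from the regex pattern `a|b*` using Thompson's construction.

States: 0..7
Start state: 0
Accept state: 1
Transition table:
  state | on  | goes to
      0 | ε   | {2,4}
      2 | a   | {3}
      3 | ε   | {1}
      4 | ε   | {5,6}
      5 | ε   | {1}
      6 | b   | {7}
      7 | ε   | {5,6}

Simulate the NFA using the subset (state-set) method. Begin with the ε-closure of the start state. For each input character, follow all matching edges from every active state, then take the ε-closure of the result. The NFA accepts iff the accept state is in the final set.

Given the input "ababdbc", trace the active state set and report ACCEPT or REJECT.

Answer: REJECT

Steps:
S₀ = ε-closure({0}) = {0,1,2,4,5,6}
'a' @ 1: {1,3}  (accept∈set)
'b' @ 2: {}  — dead — no transitions
rest 'abdbc' ignored (set empty)
end set {} — state 1 not in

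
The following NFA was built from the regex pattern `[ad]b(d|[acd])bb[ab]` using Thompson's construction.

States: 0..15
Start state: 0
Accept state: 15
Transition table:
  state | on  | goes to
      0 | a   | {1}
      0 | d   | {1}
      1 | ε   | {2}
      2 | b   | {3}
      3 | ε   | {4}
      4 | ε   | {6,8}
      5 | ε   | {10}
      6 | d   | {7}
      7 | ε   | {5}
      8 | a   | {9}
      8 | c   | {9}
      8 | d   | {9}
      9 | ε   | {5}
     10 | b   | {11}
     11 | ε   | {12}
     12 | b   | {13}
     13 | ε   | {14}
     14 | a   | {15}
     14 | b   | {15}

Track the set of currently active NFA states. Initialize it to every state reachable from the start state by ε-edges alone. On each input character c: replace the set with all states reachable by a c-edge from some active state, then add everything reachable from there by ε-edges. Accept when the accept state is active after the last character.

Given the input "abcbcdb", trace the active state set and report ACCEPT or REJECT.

Answer: REJECT

Trace:
initial (ε-close {0}): {0}
'a' @ 1: {1,2}
'b' @ 2: {3,4,6,8}
'c' @ 3: {5,9,10}
'b' @ 4: {11,12}
'c' @ 5: {}  — dead — no transitions
rest 'db' ignored (set empty)
after full input: {}  (accept=15 not in)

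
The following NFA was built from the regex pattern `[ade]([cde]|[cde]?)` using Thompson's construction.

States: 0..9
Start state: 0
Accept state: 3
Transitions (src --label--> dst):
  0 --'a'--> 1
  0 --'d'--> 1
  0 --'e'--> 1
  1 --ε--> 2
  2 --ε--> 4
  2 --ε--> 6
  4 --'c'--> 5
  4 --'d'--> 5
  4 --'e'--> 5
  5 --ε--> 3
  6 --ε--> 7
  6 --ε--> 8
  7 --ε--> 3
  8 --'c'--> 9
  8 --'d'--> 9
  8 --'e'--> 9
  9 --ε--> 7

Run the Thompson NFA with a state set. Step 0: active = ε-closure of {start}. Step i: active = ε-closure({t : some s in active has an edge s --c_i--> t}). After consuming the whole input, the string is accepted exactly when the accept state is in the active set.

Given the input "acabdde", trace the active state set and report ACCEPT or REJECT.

Answer: REJECT

Trace:
start: ε-closure({0}) = {0}
'a' @ 1: {1,2,3,4,6,7,8}  [accepting]
'c' @ 2: {3,5,7,9}  [accepting]
'a' @ 3: {}  — state set empty
rest 'bdde' ignored (set empty)
end set {} — state 3 not in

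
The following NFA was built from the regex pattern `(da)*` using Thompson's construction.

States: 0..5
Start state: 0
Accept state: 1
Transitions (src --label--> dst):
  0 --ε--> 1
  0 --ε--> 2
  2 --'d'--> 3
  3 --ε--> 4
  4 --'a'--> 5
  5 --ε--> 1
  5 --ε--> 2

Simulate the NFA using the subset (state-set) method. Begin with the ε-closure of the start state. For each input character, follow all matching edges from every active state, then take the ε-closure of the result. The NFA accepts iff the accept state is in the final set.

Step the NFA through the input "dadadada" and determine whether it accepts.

start: ε-closure({0}) = {0,1,2}
'd' @ 1: {3,4}
'a' @ 2: {1,2,5}  (accept∈set)
'd' @ 3: {3,4}
'a' @ 4: {1,2,5}  (accept∈set)
'd' @ 5: {3,4}
'a' @ 6: {1,2,5}  (accept∈set)
'd' @ 7: {3,4}
'a' @ 8: {1,2,5}  (accept∈set)
final: {1,2,5}; accept 1 in set

Answer: ACCEPT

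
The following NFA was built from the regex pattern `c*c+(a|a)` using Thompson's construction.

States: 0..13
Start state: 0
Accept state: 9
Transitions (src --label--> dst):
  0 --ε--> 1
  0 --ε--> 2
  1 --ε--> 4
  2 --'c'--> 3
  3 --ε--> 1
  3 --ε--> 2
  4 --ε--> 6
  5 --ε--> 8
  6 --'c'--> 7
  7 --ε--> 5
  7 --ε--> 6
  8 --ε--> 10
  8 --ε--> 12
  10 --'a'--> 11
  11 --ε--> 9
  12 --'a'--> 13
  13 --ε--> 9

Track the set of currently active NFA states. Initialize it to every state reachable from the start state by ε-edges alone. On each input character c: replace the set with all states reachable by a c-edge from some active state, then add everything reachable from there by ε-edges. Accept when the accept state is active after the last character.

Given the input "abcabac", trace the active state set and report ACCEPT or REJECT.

Answer: REJECT

Derivation:
initial (ε-close {0}): {0,1,2,4,6}
'a' @ 1: {}  — dead — no transitions
rest 'bcabac' ignored (set empty)
final: {}; accept 9 not in set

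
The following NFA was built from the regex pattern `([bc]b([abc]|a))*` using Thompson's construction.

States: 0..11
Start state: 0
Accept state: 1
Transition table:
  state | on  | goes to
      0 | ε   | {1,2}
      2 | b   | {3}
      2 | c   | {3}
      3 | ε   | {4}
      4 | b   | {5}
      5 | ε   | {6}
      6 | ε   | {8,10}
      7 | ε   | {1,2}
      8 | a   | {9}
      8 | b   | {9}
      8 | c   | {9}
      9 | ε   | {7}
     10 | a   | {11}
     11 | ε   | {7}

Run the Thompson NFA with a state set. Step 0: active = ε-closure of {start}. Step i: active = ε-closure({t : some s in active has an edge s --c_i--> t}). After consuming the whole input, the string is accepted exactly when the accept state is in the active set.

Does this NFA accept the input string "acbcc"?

Answer: REJECT

Steps:
initial (ε-close {0}): {0,1,2}
'a' @ 1: {}  — dead — no transitions
rest 'cbcc' ignored (set empty)
final: {}; accept 1 not in set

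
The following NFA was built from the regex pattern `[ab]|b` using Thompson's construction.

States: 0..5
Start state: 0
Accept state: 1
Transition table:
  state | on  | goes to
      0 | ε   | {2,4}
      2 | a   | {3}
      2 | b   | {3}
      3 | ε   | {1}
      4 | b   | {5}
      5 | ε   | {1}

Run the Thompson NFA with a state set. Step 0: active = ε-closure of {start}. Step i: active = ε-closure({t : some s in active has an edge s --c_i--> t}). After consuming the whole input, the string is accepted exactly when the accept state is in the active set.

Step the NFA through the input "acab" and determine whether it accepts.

Answer: REJECT

Steps:
start: ε-closure({0}) = {0,2,4}
'a' @ 1: {1,3}  [accepting]
'c' @ 2: {}  — dead — no transitions
rest 'ab' ignored (set empty)
final: {}; accept 1 not in set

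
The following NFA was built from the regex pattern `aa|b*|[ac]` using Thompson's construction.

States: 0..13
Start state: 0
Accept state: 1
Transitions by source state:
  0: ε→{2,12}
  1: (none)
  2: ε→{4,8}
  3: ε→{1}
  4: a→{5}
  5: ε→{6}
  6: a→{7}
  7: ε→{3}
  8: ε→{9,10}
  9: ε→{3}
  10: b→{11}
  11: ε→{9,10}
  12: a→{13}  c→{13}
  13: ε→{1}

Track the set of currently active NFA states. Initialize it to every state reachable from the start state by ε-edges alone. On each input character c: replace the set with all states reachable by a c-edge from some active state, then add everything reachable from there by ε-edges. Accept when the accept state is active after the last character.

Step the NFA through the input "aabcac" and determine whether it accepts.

initial (ε-close {0}): {0,1,2,3,4,8,9,10,12}
'a' @ 1: {1,5,6,13}  [accepting]
'a' @ 2: {1,3,7}  [accepting]
'b' @ 3: {}  — state set empty
rest 'cac' ignored (set empty)
final: {}; accept 1 not in set

Answer: REJECT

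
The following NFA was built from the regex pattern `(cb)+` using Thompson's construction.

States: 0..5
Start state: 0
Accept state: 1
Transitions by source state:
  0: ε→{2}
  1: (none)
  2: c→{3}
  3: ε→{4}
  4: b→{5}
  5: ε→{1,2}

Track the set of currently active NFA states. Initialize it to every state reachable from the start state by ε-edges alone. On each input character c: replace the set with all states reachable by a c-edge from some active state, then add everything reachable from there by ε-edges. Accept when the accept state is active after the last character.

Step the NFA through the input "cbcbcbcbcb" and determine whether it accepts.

start: ε-closure({0}) = {0,2}
'c' @ 1: {3,4}
'b' @ 2: {1,2,5}  ✓accept
'c' @ 3: {3,4}
'b' @ 4: {1,2,5}  ✓accept
'c' @ 5: {3,4}
'b' @ 6: {1,2,5}  ✓accept
'c' @ 7: {3,4}
'b' @ 8: {1,2,5}  ✓accept
'c' @ 9: {3,4}
'b' @ 10: {1,2,5}  ✓accept
after full input: {1,2,5}  (accept=1 in)

Answer: ACCEPT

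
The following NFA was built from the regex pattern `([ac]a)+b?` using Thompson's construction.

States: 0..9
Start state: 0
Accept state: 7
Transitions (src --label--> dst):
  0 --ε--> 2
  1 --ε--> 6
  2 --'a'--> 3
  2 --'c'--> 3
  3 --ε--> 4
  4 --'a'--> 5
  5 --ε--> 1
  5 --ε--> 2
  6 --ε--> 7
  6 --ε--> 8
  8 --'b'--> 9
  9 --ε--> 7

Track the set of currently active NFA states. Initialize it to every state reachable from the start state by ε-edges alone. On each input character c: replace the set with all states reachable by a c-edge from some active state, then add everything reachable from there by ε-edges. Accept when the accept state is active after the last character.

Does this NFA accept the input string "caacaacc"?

Answer: REJECT

Trace:
initial (ε-close {0}): {0,2}
'c' @ 1: {3,4}
'a' @ 2: {1,2,5,6,7,8}  ✓accept
'a' @ 3: {3,4}
'c' @ 4: {}  — dead — no transitions
rest 'aacc' ignored (set empty)
end set {} — state 7 not in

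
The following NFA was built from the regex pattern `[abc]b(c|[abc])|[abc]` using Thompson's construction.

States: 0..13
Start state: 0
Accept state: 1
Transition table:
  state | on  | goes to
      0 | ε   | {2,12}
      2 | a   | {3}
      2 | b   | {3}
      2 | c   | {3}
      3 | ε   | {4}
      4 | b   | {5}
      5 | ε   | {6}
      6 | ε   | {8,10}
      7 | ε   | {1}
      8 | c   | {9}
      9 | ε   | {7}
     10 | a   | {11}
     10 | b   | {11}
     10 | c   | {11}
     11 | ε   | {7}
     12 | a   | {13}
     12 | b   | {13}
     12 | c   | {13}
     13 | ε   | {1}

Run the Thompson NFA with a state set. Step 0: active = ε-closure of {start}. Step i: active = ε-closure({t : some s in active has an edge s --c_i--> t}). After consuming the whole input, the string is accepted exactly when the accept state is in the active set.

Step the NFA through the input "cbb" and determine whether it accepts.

Answer: ACCEPT

Trace:
initial (ε-close {0}): {0,2,12}
'c' @ 1: {1,3,4,13}  (accept∈set)
'b' @ 2: {5,6,8,10}
'b' @ 3: {1,7,11}  (accept∈set)
after full input: {1,7,11}  (accept=1 in)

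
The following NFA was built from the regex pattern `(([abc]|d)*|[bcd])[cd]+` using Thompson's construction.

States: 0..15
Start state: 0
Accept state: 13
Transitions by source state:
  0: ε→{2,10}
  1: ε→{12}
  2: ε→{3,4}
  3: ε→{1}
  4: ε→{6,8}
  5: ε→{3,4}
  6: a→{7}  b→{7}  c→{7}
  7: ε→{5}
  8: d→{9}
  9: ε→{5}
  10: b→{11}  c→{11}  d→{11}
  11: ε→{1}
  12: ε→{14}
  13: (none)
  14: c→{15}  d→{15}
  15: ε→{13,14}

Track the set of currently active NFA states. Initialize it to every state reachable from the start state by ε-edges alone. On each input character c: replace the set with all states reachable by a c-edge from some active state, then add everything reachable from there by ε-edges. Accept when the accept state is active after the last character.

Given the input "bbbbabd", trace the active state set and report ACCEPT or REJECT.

start: ε-closure({0}) = {0,1,2,3,4,6,8,10,12,14}
'b' @ 1: {1,3,4,5,6,7,8,11,12,14}
'b' @ 2: {1,3,4,5,6,7,8,12,14}
'b' @ 3: {1,3,4,5,6,7,8,12,14}
'b' @ 4: {1,3,4,5,6,7,8,12,14}
'a' @ 5: {1,3,4,5,6,7,8,12,14}
'b' @ 6: {1,3,4,5,6,7,8,12,14}
'd' @ 7: {1,3,4,5,6,8,9,12,13,14,15}  (accept∈set)
final: {1,3,4,5,6,8,9,12,13,14,15}; accept 13 in set

Answer: ACCEPT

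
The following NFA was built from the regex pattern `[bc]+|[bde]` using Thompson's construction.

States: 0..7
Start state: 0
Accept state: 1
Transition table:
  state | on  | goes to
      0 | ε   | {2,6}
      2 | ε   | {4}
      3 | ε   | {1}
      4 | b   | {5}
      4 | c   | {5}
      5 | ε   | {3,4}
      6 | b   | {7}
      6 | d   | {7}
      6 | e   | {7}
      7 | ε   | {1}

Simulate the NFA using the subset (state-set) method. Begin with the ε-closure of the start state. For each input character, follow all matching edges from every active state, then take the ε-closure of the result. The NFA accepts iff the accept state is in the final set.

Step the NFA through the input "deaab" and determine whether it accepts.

start: ε-closure({0}) = {0,2,4,6}
'd' @ 1: {1,7}  (accept∈set)
'e' @ 2: {}  — state set empty
rest 'aab' ignored (set empty)
after full input: {}  (accept=1 not in)

Answer: REJECT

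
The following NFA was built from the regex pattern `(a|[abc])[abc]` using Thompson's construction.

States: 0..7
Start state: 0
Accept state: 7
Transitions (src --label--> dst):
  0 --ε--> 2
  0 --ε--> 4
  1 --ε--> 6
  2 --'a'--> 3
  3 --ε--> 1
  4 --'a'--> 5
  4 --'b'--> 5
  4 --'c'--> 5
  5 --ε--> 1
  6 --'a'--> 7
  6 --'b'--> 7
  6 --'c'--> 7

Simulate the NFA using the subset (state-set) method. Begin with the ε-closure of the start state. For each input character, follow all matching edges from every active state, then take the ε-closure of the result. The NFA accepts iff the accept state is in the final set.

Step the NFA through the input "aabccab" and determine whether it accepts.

Answer: REJECT

Derivation:
S₀ = ε-closure({0}) = {0,2,4}
'a' @ 1: {1,3,5,6}
'a' @ 2: {7}  [accepting]
'b' @ 3: {}  — no active states
rest 'ccab' ignored (set empty)
end set {} — state 7 not in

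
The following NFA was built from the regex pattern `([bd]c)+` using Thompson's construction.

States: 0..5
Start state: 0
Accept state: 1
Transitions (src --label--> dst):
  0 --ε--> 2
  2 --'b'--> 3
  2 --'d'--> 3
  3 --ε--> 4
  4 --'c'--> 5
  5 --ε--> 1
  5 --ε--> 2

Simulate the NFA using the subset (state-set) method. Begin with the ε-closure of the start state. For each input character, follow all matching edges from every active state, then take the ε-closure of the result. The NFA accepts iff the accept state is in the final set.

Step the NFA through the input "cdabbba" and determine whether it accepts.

initial (ε-close {0}): {0,2}
'c' @ 1: {}  — dead — no transitions
rest 'dabbba' ignored (set empty)
after full input: {}  (accept=1 not in)

Answer: REJECT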